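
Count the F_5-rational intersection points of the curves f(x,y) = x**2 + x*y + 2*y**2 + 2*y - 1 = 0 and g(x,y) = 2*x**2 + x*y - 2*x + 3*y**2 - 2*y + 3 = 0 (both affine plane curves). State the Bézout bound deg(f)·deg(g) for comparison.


Common zeros: {(1, 1)}; count = 1; Bézout bound = 4.

deg(f) = 2, deg(g) = 2, so Bézout bound = 4.
Scan x ∈ F_5. For each x, list the y ∈ F_5 with f(x, y) ≡ 0 and those with g(x, y) ≡ 0 (mod 5); the common zeros in that column are the intersection.
  x = 0: f ≡ 0 at y ∈ ∅; g ≡ 0 at y ∈ ∅; common: ∅.
  x = 1: f ≡ 0 at y ∈ {0, 1}; g ≡ 0 at y ∈ {1}; common: {1}.
  x = 2: f ≡ 0 at y ∈ ∅; g ≡ 0 at y ∈ {1, 4}; common: ∅.
  x = 3: f ≡ 0 at y ∈ {1, 4}; g ≡ 0 at y ∈ {0, 3}; common: ∅.
  x = 4: f ≡ 0 at y ∈ {0, 2}; g ≡ 0 at y ∈ {3}; common: ∅.
Collecting: common zeros = {(1, 1)}, so the count is 1.
Comparison with the Bézout bound: 1 ≤ 4 = deg(f)·deg(g), as expected for curves with no common component (the affine F_5-count falls short of the bound because intersections may lie at infinity, over extension fields, or carry multiplicity).


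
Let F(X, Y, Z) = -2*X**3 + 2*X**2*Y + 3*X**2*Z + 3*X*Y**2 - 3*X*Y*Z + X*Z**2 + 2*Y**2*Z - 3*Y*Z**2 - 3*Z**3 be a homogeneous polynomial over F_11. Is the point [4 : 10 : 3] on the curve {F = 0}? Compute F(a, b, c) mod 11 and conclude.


F(4,10,3) ≡ 9 (mod 11); P is NOT on the curve.

Evaluate F(4, 10, 3) term-by-term (mod 11).
  -2*X**3 ↦ -2·64·1·1 = -128
  2*X**2*Y ↦ 2·16·10·1 = 320
  3*X**2*Z ↦ 3·16·1·3 = 144
  3*X*Y**2 ↦ 3·4·100·1 = 1200
  -3*X*Y*Z ↦ -3·4·10·3 = -360
  X*Z**2 ↦ 1·4·1·9 = 36
  2*Y**2*Z ↦ 2·1·100·3 = 600
  -3*Y*Z**2 ↦ -3·1·10·9 = -270
  -3*Z**3 ↦ -3·1·1·27 = -81
Sum: F(4, 10, 3) = (-128) + (320) + (144) + (1200) + (-360) + (36) + (600) + (-270) + (-81) = 1461.
Reducing mod 11: 1461 ≡ 9 (mod 11).
Since F(a, b, c) ≡ 9 ≠ 0 (mod 11), P does NOT lie on the curve.


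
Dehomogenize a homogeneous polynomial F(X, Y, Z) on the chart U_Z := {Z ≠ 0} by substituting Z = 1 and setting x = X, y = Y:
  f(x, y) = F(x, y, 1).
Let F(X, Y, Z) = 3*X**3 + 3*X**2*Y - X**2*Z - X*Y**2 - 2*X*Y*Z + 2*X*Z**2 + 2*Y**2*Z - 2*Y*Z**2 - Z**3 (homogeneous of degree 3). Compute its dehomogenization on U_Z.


f(x, y) = 3*x**3 + 3*x**2*y - x**2 - x*y**2 - 2*x*y + 2*x + 2*y**2 - 2*y - 1

On U_Z we set Z = 1. Each monomial c·X^i·Y^j·Z^k in F becomes c·x^i·y^j·1^k = c·x^i·y^j.
Substituting Z = 1: F(X, Y, 1) = 3*x**3 + 3*x**2*y - x**2 - x*y**2 - 2*x*y + 2*x + 2*y**2 - 2*y - 1.
Note: deg(f) ≤ deg(F) = 3; strict inequality happens when F is divisible by Z (lost terms).


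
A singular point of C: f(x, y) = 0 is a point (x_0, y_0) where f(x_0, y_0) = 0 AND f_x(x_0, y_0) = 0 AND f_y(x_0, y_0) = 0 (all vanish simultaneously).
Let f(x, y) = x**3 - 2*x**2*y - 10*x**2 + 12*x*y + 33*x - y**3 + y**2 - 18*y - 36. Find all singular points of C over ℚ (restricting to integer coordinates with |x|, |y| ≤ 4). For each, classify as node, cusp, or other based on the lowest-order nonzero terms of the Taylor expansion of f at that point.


Singular points: {(3, 0)}; classification: node.

Compute partial derivatives:
  f_x = 3*x**2 - 4*x*y - 20*x + 12*y + 33.
  f_y = -2*x**2 + 12*x - 3*y**2 + 2*y - 18.
Scan x_0 ∈ {−4, ..., 4}. For each x_0, f_y(x_0, y) is a polynomial in y; find its integer roots y ∈ {−4, ..., 4}, then test f_x and f at those candidates.
  x = -4: f_y(-4, y) = -3*y**2 + 2*y - 98; no integer root y with |y| ≤ 4.
  x = -3: f_y(-3, y) = -3*y**2 + 2*y - 72; no integer root y with |y| ≤ 4.
  x = -2: f_y(-2, y) = -3*y**2 + 2*y - 50; no integer root y with |y| ≤ 4.
  x = -1: f_y(-1, y) = -3*y**2 + 2*y - 32; no integer root y with |y| ≤ 4.
  x = 0: f_y(0, y) = -3*y**2 + 2*y - 18; no integer root y with |y| ≤ 4.
  x = 1: f_y(1, y) = -3*y**2 + 2*y - 8; no integer root y with |y| ≤ 4.
  x = 2: f_y(2, y) = -3*y**2 + 2*y - 2; no integer root y with |y| ≤ 4.
  x = 3: f_y(3, y) = -3*y**2 + 2*y; vanishes at y ∈ {0}. (3, 0): f_x = 0, f = 0 — SINGULAR.
  x = 4: f_y(4, y) = -3*y**2 + 2*y - 2; no integer root y with |y| ≤ 4.
Only singular point on the grid: (3, 0).
Classify: substitute x = 3 + u, y = 0 + v and expand: f = u**3 - 2*u**2*v - u**2 - v**3 + v**2.
No constant or linear terms (consistent with a singular point). Quadratic part: -u**2 + v**2. Cubic part: u**3 - 2*u**2*v - v**3.
The quadratic part v**2 - u**2 = (v − u)(v + u) splits into two distinct linear factors, so there are two distinct tangent lines y − 0 = ±(x − 3) — this is a node (ordinary double point).
Classification: node.


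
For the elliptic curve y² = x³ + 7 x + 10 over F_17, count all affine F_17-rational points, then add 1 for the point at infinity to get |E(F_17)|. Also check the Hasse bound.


Affine points = {(1, 1), (1, 16), (2, 7), (2, 10), (4, 0), (5, 0), (6, 8), (6, 9), (8, 0), (10, 3), (10, 14), (14, 8), (14, 9), (16, 6), (16, 11)}; affine count = 15; |E(F_17)| = 16.

Discriminant check: Δ ∝ 4a³ + 27b² = 4·7³ + 27·10² = 4·343 + 27·100 ≡ 9 (mod 17). Nonzero ⇒ E is nonsingular.
For each x ∈ F_17, compute rhs = x³ + 7·x + 10 mod 17, then count y ∈ F_17 with y² ≡ rhs.
  x = 0: rhs = 10, matching y values: none (0 points).
  x = 1: rhs = 1, matching y values: 1, 16 (2 points).
  x = 2: rhs = 15, matching y values: 7, 10 (2 points).
  x = 3: rhs = 7, matching y values: none (0 points).
  x = 4: rhs = 0, matching y values: 0 (1 points).
  x = 5: rhs = 0, matching y values: 0 (1 points).
  x = 6: rhs = 13, matching y values: 8, 9 (2 points).
  x = 7: rhs = 11, matching y values: none (0 points).
  x = 8: rhs = 0, matching y values: 0 (1 points).
  x = 9: rhs = 3, matching y values: none (0 points).
  x = 10: rhs = 9, matching y values: 3, 14 (2 points).
  x = 11: rhs = 7, matching y values: none (0 points).
  x = 12: rhs = 3, matching y values: none (0 points).
  x = 13: rhs = 3, matching y values: none (0 points).
  x = 14: rhs = 13, matching y values: 8, 9 (2 points).
  x = 15: rhs = 5, matching y values: none (0 points).
  x = 16: rhs = 2, matching y values: 6, 11 (2 points).
Total affine count: 15.
Full point count |E(F_17)| = 15 + 1 = 16.
Hasse bound: |16 − (17+1)| = |-2| = 2 ≤ 2√17 ≈ 8.2462 ✓.


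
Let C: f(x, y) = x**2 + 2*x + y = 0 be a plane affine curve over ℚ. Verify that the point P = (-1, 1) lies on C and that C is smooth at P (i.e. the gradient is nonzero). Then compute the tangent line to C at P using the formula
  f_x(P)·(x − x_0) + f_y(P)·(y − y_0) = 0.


Tangent line at P: y - 1 = 0.

Step 1: f(-1, 1) = 0, so P lies on C.
Step 2: partial derivatives
  f_x(x, y) = 2*x + 2, f_y(x, y) = 1.
  f_x(P) = 0, f_y(P) = 1 (gradient nonzero, so P is smooth).
Step 3: tangent line at P: 0·(x − -1) + 1·(y − 1) = 0.
Expanding: y - 1 = 0.


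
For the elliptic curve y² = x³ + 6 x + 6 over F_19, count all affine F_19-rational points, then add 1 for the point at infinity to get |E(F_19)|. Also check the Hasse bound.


Affine points = {(0, 5), (0, 14), (2, 8), (2, 11), (5, 3), (5, 16), (6, 7), (6, 12), (7, 7), (7, 12), (11, 4), (11, 15), (12, 1), (12, 18), (13, 1), (13, 18), (17, 9), (17, 10)}; affine count = 18; |E(F_19)| = 19.

Discriminant check: Δ ∝ 4a³ + 27b² = 4·6³ + 27·6² = 4·216 + 27·36 ≡ 12 (mod 19). Nonzero ⇒ E is nonsingular.
For each x ∈ F_19, compute rhs = x³ + 6·x + 6 mod 19, then count y ∈ F_19 with y² ≡ rhs.
  x = 0: rhs = 6, matching y values: 5, 14 (2 points).
  x = 1: rhs = 13, matching y values: none (0 points).
  x = 2: rhs = 7, matching y values: 8, 11 (2 points).
  x = 3: rhs = 13, matching y values: none (0 points).
  x = 4: rhs = 18, matching y values: none (0 points).
  x = 5: rhs = 9, matching y values: 3, 16 (2 points).
  x = 6: rhs = 11, matching y values: 7, 12 (2 points).
  x = 7: rhs = 11, matching y values: 7, 12 (2 points).
  x = 8: rhs = 15, matching y values: none (0 points).
  x = 9: rhs = 10, matching y values: none (0 points).
  x = 10: rhs = 2, matching y values: none (0 points).
  x = 11: rhs = 16, matching y values: 4, 15 (2 points).
  x = 12: rhs = 1, matching y values: 1, 18 (2 points).
  x = 13: rhs = 1, matching y values: 1, 18 (2 points).
  x = 14: rhs = 3, matching y values: none (0 points).
  x = 15: rhs = 13, matching y values: none (0 points).
  x = 16: rhs = 18, matching y values: none (0 points).
  x = 17: rhs = 5, matching y values: 9, 10 (2 points).
  x = 18: rhs = 18, matching y values: none (0 points).
Total affine count: 18.
Full point count |E(F_19)| = 18 + 1 = 19.
Hasse bound: |19 − (19+1)| = |-1| = 1 ≤ 2√19 ≈ 8.7178 ✓.


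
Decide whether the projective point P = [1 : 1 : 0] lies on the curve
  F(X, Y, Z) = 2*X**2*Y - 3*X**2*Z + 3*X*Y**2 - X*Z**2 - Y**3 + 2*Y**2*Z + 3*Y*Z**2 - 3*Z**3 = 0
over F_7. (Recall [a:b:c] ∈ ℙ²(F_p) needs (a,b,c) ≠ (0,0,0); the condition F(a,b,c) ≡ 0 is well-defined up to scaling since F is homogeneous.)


F(1,1,0) ≡ 4 (mod 7); P is NOT on the curve.

Evaluate F(1, 1, 0) term-by-term (mod 7).
  2*X**2*Y ↦ 2·1·1·1 = 2
  -3*X**2*Z ↦ -3·1·1·0 = 0
  3*X*Y**2 ↦ 3·1·1·1 = 3
  -X*Z**2 ↦ -1·1·1·0 = 0
  -Y**3 ↦ -1·1·1·1 = -1
  2*Y**2*Z ↦ 2·1·1·0 = 0
  3*Y*Z**2 ↦ 3·1·1·0 = 0
  -3*Z**3 ↦ -3·1·1·0 = 0
Sum: F(1, 1, 0) = (2) + (0) + (3) + (0) + (-1) + (0) + (0) + (0) = 4.
Reducing mod 7: 4 ≡ 4 (mod 7).
Since F(a, b, c) ≡ 4 ≠ 0 (mod 7), P does NOT lie on the curve.


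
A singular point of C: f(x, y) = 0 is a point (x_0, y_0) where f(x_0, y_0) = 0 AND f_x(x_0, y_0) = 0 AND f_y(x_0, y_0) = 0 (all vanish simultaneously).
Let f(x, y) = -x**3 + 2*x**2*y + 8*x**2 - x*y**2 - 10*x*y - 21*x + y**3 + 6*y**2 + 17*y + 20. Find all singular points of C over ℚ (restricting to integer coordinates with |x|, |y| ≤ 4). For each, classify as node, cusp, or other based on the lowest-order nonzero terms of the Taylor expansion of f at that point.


Singular points: {(2, -1)}; classification: cusp.

Compute partial derivatives:
  f_x = -3*x**2 + 4*x*y + 16*x - y**2 - 10*y - 21.
  f_y = 2*x**2 - 2*x*y - 10*x + 3*y**2 + 12*y + 17.
Scan x_0 ∈ {−4, ..., 4}. For each x_0, f_y(x_0, y) is a polynomial in y; find its integer roots y ∈ {−4, ..., 4}, then test f_x and f at those candidates.
  x = -4: f_y(-4, y) = 3*y**2 + 20*y + 89; no integer root y with |y| ≤ 4.
  x = -3: f_y(-3, y) = 3*y**2 + 18*y + 65; no integer root y with |y| ≤ 4.
  x = -2: f_y(-2, y) = 3*y**2 + 16*y + 45; no integer root y with |y| ≤ 4.
  x = -1: f_y(-1, y) = 3*y**2 + 14*y + 29; no integer root y with |y| ≤ 4.
  x = 0: f_y(0, y) = 3*y**2 + 12*y + 17; no integer root y with |y| ≤ 4.
  x = 1: f_y(1, y) = 3*y**2 + 10*y + 9; no integer root y with |y| ≤ 4.
  x = 2: f_y(2, y) = 3*y**2 + 8*y + 5; vanishes at y ∈ {-1}. (2, -1): f_x = 0, f = 0 — SINGULAR.
  x = 3: f_y(3, y) = 3*y**2 + 6*y + 5; no integer root y with |y| ≤ 4.
  x = 4: f_y(4, y) = 3*y**2 + 4*y + 9; no integer root y with |y| ≤ 4.
Only singular point on the grid: (2, -1).
Classify: substitute x = 2 + u, y = -1 + v and expand: f = -u**3 + 2*u**2*v - u*v**2 + v**3 + v**2.
No constant or linear terms (consistent with a singular point). Quadratic part: v**2. Cubic part: -u**3 + 2*u**2*v - u*v**2 + v**3.
The quadratic part v**2 is a perfect square, so there is a single (double) tangent line v = 0, i.e. y = -1. Restricting the cubic part to that line (v = 0) leaves -u**3 ≠ 0, so f is not divisible by v and the branch is v² ≈ u**3 to lowest order — this is a cusp.
Classification: cusp.


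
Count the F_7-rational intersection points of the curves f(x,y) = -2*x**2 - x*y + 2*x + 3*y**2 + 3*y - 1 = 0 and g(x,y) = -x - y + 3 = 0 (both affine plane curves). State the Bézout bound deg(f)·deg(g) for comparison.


Common zeros: {(0, 3), (4, 6)}; count = 2; Bézout bound = 2.

deg(f) = 2, deg(g) = 1, so Bézout bound = 2.
Scan x ∈ F_7. For each x, list the y ∈ F_7 with f(x, y) ≡ 0 and those with g(x, y) ≡ 0 (mod 7); the common zeros in that column are the intersection.
  x = 0: f ≡ 0 at y ∈ {3}; g ≡ 0 at y ∈ {3}; common: {3}.
  x = 1: f ≡ 0 at y ∈ {5, 6}; g ≡ 0 at y ∈ {2}; common: ∅.
  x = 2: f ≡ 0 at y ∈ ∅; g ≡ 0 at y ∈ {1}; common: ∅.
  x = 3: f ≡ 0 at y ∈ {3, 4}; g ≡ 0 at y ∈ {0}; common: ∅.
  x = 4: f ≡ 0 at y ∈ {6}; g ≡ 0 at y ∈ {6}; common: {6}.
  x = 5: f ≡ 0 at y ∈ ∅; g ≡ 0 at y ∈ {5}; common: ∅.
  x = 6: f ≡ 0 at y ∈ ∅; g ≡ 0 at y ∈ {4}; common: ∅.
Collecting: common zeros = {(0, 3), (4, 6)}, so the count is 2.
Comparison with the Bézout bound: 2 ≤ 2 = deg(f)·deg(g), as expected for curves with no common component (the bound is attained).


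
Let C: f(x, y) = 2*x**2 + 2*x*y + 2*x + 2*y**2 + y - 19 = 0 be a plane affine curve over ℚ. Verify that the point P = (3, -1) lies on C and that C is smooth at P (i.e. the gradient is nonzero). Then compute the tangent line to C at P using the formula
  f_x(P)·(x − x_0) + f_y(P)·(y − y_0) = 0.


Tangent line at P: 12*x + 3*y - 33 = 0.

Step 1: f(3, -1) = 0, so P lies on C.
Step 2: partial derivatives
  f_x(x, y) = 4*x + 2*y + 2, f_y(x, y) = 2*x + 4*y + 1.
  f_x(P) = 12, f_y(P) = 3 (gradient nonzero, so P is smooth).
Step 3: tangent line at P: 12·(x − 3) + 3·(y − -1) = 0.
Expanding: 12*x + 3*y - 33 = 0.


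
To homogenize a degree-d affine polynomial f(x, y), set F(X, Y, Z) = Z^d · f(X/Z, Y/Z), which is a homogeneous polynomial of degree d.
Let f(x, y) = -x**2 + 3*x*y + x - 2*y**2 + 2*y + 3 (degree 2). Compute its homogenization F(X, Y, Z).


F(X, Y, Z) = -X**2 + 3*X*Y + X*Z - 2*Y**2 + 2*Y*Z + 3*Z**2

deg(f) = 2.
Substitute x = X/Z, y = Y/Z into f, then multiply by Z^2.
  monomial -1·x^2·y^0 ↦ -1·X^2·Y^0·Z^0.
  monomial 3·x^1·y^1 ↦ 3·X^1·Y^1·Z^0.
  monomial 1·x^1·y^0 ↦ 1·X^1·Y^0·Z^1.
  monomial -2·x^0·y^2 ↦ -2·X^0·Y^2·Z^0.
  monomial 2·x^0·y^1 ↦ 2·X^0·Y^1·Z^1.
  monomial 3·x^0·y^0 ↦ 3·X^0·Y^0·Z^2.
Collecting: F(X, Y, Z) = -X**2 + 3*X*Y + X*Z - 2*Y**2 + 2*Y*Z + 3*Z**2.


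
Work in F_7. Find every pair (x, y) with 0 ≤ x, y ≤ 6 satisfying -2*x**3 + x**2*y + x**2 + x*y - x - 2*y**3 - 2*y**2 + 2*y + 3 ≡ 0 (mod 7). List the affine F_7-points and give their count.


Affine F_7-points: {(0, 3), (0, 5), (2, 1), (3, 1), (4, 3), (5, 3), (5, 4), (5, 6), (6, 0)}; count = 9.

For each of the 49 pairs (x, y) ∈ F_7², evaluate f(x, y) mod 7. Record the zeros.
  x = 0: [0↦3, 1↦1, 2↦4, 3↦0, 4↦5, 5↦0, 6↦1]  zeros at y ∈ {3, 5}
  x = 1: [0↦1, 1↦1, 2↦6, 3↦4, 4↦4, 5↦1, 6↦4]  zeros at y ∈ ∅
  x = 2: [0↦3, 1↦0, 2↦2, 3↦4, 4↦1, 5↦2, 6↦2]  zeros at y ∈ {1}
  x = 3: [0↦4, 1↦0, 2↦1, 3↦2, 4↦5, 5↦5, 6↦4]  zeros at y ∈ {1}
  x = 4: [0↦6, 1↦3, 2↦5, 3↦0, 4↦4, 5↦5, 6↦5]  zeros at y ∈ {3}
  x = 5: [0↦4, 1↦4, 2↦2, 3↦0, 4↦0, 5↦4, 6↦0]  zeros at y ∈ {3, 4, 6}
  x = 6: [0↦0, 1↦5, 2↦1, 3↦4, 4↦2, 5↦4, 6↦5]  zeros at y ∈ {0}
Collecting zeros: affine points = {(0, 3), (0, 5), (2, 1), (3, 1), (4, 3), (5, 3), (5, 4), (5, 6), (6, 0)}.
Total count |C(F_7)_aff| = 9.


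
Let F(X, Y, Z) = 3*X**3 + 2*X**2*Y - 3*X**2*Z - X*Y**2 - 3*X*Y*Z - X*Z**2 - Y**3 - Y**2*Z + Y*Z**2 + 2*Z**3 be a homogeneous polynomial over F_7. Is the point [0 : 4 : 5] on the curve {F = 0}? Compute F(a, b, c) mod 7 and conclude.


F(0,4,5) ≡ 3 (mod 7); P is NOT on the curve.

Evaluate F(0, 4, 5) term-by-term (mod 7).
  3*X**3 ↦ 3·0·1·1 = 0
  2*X**2*Y ↦ 2·0·4·1 = 0
  -3*X**2*Z ↦ -3·0·1·5 = 0
  -X*Y**2 ↦ -1·0·16·1 = 0
  -3*X*Y*Z ↦ -3·0·4·5 = 0
  -X*Z**2 ↦ -1·0·1·25 = 0
  -Y**3 ↦ -1·1·64·1 = -64
  -Y**2*Z ↦ -1·1·16·5 = -80
  Y*Z**2 ↦ 1·1·4·25 = 100
  2*Z**3 ↦ 2·1·1·125 = 250
Sum: F(0, 4, 5) = (0) + (0) + (0) + (0) + (0) + (0) + (-64) + (-80) + (100) + (250) = 206.
Reducing mod 7: 206 ≡ 3 (mod 7).
Since F(a, b, c) ≡ 3 ≠ 0 (mod 7), P does NOT lie on the curve.


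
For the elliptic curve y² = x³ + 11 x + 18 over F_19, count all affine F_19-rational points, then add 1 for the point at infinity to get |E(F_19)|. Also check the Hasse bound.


Affine points = {(1, 7), (1, 12), (7, 1), (7, 18), (10, 8), (10, 11), (11, 8), (11, 11), (12, 4), (12, 15), (14, 3), (14, 16), (15, 9), (15, 10), (17, 8), (17, 11), (18, 5), (18, 14)}; affine count = 18; |E(F_19)| = 19.

Discriminant check: Δ ∝ 4a³ + 27b² = 4·11³ + 27·18² = 4·1331 + 27·324 ≡ 12 (mod 19). Nonzero ⇒ E is nonsingular.
For each x ∈ F_19, compute rhs = x³ + 11·x + 18 mod 19, then count y ∈ F_19 with y² ≡ rhs.
  x = 0: rhs = 18, matching y values: none (0 points).
  x = 1: rhs = 11, matching y values: 7, 12 (2 points).
  x = 2: rhs = 10, matching y values: none (0 points).
  x = 3: rhs = 2, matching y values: none (0 points).
  x = 4: rhs = 12, matching y values: none (0 points).
  x = 5: rhs = 8, matching y values: none (0 points).
  x = 6: rhs = 15, matching y values: none (0 points).
  x = 7: rhs = 1, matching y values: 1, 18 (2 points).
  x = 8: rhs = 10, matching y values: none (0 points).
  x = 9: rhs = 10, matching y values: none (0 points).
  x = 10: rhs = 7, matching y values: 8, 11 (2 points).
  x = 11: rhs = 7, matching y values: 8, 11 (2 points).
  x = 12: rhs = 16, matching y values: 4, 15 (2 points).
  x = 13: rhs = 2, matching y values: none (0 points).
  x = 14: rhs = 9, matching y values: 3, 16 (2 points).
  x = 15: rhs = 5, matching y values: 9, 10 (2 points).
  x = 16: rhs = 15, matching y values: none (0 points).
  x = 17: rhs = 7, matching y values: 8, 11 (2 points).
  x = 18: rhs = 6, matching y values: 5, 14 (2 points).
Total affine count: 18.
Full point count |E(F_19)| = 18 + 1 = 19.
Hasse bound: |19 − (19+1)| = |-1| = 1 ≤ 2√19 ≈ 8.7178 ✓.


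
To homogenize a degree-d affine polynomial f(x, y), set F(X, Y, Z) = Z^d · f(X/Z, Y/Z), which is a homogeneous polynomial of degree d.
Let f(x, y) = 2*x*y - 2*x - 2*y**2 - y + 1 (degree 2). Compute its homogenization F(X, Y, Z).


F(X, Y, Z) = 2*X*Y - 2*X*Z - 2*Y**2 - Y*Z + Z**2

deg(f) = 2.
Substitute x = X/Z, y = Y/Z into f, then multiply by Z^2.
  monomial 2·x^1·y^1 ↦ 2·X^1·Y^1·Z^0.
  monomial -2·x^1·y^0 ↦ -2·X^1·Y^0·Z^1.
  monomial -2·x^0·y^2 ↦ -2·X^0·Y^2·Z^0.
  monomial -1·x^0·y^1 ↦ -1·X^0·Y^1·Z^1.
  monomial 1·x^0·y^0 ↦ 1·X^0·Y^0·Z^2.
Collecting: F(X, Y, Z) = 2*X*Y - 2*X*Z - 2*Y**2 - Y*Z + Z**2.


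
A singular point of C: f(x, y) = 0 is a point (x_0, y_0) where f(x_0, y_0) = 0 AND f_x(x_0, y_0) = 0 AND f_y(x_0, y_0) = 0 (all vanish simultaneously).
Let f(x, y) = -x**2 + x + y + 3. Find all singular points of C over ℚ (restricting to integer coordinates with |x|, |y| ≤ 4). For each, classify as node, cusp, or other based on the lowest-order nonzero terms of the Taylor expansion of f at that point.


No singular points in the scanned grid; C is smooth there.

Compute partial derivatives:
  f_x = 1 - 2*x.
  f_y = 1.
f_y = 1 is a nonzero constant, so f_y never vanishes: no point (x, y) can satisfy f = f_x = f_y = 0. In particular no (x, y) ∈ {−4, ..., 4}² is singular; the curve is smooth.


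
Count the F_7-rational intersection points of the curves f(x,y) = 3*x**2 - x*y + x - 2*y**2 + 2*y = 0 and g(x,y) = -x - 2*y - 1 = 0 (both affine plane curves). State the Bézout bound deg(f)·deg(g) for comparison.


Common zeros: ∅; count = 0; Bézout bound = 2.

deg(f) = 2, deg(g) = 1, so Bézout bound = 2.
Scan x ∈ F_7. For each x, list the y ∈ F_7 with f(x, y) ≡ 0 and those with g(x, y) ≡ 0 (mod 7); the common zeros in that column are the intersection.
  x = 0: f ≡ 0 at y ∈ {0, 1}; g ≡ 0 at y ∈ {3}; common: ∅.
  x = 1: f ≡ 0 at y ∈ ∅; g ≡ 0 at y ∈ {6}; common: ∅.
  x = 2: f ≡ 0 at y ∈ {0}; g ≡ 0 at y ∈ {2}; common: ∅.
  x = 3: f ≡ 0 at y ∈ ∅; g ≡ 0 at y ∈ {5}; common: ∅.
  x = 4: f ≡ 0 at y ∈ {3}; g ≡ 0 at y ∈ {1}; common: ∅.
  x = 5: f ≡ 0 at y ∈ ∅; g ≡ 0 at y ∈ {4}; common: ∅.
  x = 6: f ≡ 0 at y ∈ {2, 3}; g ≡ 0 at y ∈ {0}; common: ∅.
Collecting: common zeros = ∅, so the count is 0.
Comparison with the Bézout bound: 0 ≤ 2 = deg(f)·deg(g), as expected for curves with no common component (the affine F_7-count falls short of the bound because intersections may lie at infinity, over extension fields, or carry multiplicity).


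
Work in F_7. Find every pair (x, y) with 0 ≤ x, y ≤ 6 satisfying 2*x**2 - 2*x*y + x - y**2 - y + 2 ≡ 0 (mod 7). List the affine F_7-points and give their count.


Affine F_7-points: {(0, 1), (0, 5), (1, 5), (1, 6), (3, 3), (3, 4), (4, 1), (4, 4)}; count = 8.

For each of the 49 pairs (x, y) ∈ F_7², evaluate f(x, y) mod 7. Record the zeros.
  x = 0: [0↦2, 1↦0, 2↦3, 3↦4, 4↦3, 5↦0, 6↦2]  zeros at y ∈ {1, 5}
  x = 1: [0↦5, 1↦1, 2↦2, 3↦1, 4↦5, 5↦0, 6↦0]  zeros at y ∈ {5, 6}
  x = 2: [0↦5, 1↦6, 2↦5, 3↦2, 4↦4, 5↦4, 6↦2]  zeros at y ∈ ∅
  x = 3: [0↦2, 1↦1, 2↦5, 3↦0, 4↦0, 5↦5, 6↦1]  zeros at y ∈ {3, 4}
  x = 4: [0↦3, 1↦0, 2↦2, 3↦2, 4↦0, 5↦3, 6↦4]  zeros at y ∈ {1, 4}
  x = 5: [0↦1, 1↦3, 2↦3, 3↦1, 4↦4, 5↦5, 6↦4]  zeros at y ∈ ∅
  x = 6: [0↦3, 1↦3, 2↦1, 3↦4, 4↦5, 5↦4, 6↦1]  zeros at y ∈ ∅
Collecting zeros: affine points = {(0, 1), (0, 5), (1, 5), (1, 6), (3, 3), (3, 4), (4, 1), (4, 4)}.
Total count |C(F_7)_aff| = 8.


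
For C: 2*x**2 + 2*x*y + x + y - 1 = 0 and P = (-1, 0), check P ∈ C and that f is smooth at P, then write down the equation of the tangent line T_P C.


Tangent line at P: -3*x - y - 3 = 0.

Step 1: f(-1, 0) = 0, so P lies on C.
Step 2: partial derivatives
  f_x(x, y) = 4*x + 2*y + 1, f_y(x, y) = 2*x + 1.
  f_x(P) = -3, f_y(P) = -1 (gradient nonzero, so P is smooth).
Step 3: tangent line at P: -3·(x − -1) + -1·(y − 0) = 0.
Expanding: -3*x - y - 3 = 0.


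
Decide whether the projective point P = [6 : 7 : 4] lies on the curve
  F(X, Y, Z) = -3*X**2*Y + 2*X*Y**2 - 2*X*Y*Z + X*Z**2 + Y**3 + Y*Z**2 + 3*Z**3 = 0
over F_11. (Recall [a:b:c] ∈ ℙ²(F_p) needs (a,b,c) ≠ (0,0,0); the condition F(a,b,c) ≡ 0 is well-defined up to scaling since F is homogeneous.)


F(6,7,4) ≡ 8 (mod 11); P is NOT on the curve.

Evaluate F(6, 7, 4) term-by-term (mod 11).
  -3*X**2*Y ↦ -3·36·7·1 = -756
  2*X*Y**2 ↦ 2·6·49·1 = 588
  -2*X*Y*Z ↦ -2·6·7·4 = -336
  X*Z**2 ↦ 1·6·1·16 = 96
  Y**3 ↦ 1·1·343·1 = 343
  Y*Z**2 ↦ 1·1·7·16 = 112
  3*Z**3 ↦ 3·1·1·64 = 192
Sum: F(6, 7, 4) = (-756) + (588) + (-336) + (96) + (343) + (112) + (192) = 239.
Reducing mod 11: 239 ≡ 8 (mod 11).
Since F(a, b, c) ≡ 8 ≠ 0 (mod 11), P does NOT lie on the curve.


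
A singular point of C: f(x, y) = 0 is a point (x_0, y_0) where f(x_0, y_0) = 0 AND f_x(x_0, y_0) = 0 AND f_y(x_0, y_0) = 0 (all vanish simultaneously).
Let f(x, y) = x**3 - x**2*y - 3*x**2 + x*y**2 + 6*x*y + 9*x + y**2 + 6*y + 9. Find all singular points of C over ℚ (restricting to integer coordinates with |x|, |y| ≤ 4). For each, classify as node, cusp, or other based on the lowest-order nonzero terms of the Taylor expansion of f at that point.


Singular points: {(0, -3)}; classification: cusp.

Compute partial derivatives:
  f_x = 3*x**2 - 2*x*y - 6*x + y**2 + 6*y + 9.
  f_y = -x**2 + 2*x*y + 6*x + 2*y + 6.
Scan x_0 ∈ {−4, ..., 4}. For each x_0, f_y(x_0, y) is a polynomial in y; find its integer roots y ∈ {−4, ..., 4}, then test f_x and f at those candidates.
  x = -4: f_y(-4, y) = -6*y - 34; no integer root y with |y| ≤ 4.
  x = -3: f_y(-3, y) = -4*y - 21; no integer root y with |y| ≤ 4.
  x = -2: f_y(-2, y) = -2*y - 10; no integer root y with |y| ≤ 4.
  x = -1: f_y(-1, y) = -1; no integer root y with |y| ≤ 4.
  x = 0: f_y(0, y) = 2*y + 6; vanishes at y ∈ {-3}. (0, -3): f_x = 0, f = 0 — SINGULAR.
  x = 1: f_y(1, y) = 4*y + 11; no integer root y with |y| ≤ 4.
  x = 2: f_y(2, y) = 6*y + 14; no integer root y with |y| ≤ 4.
  x = 3: f_y(3, y) = 8*y + 15; no integer root y with |y| ≤ 4.
  x = 4: f_y(4, y) = 10*y + 14; no integer root y with |y| ≤ 4.
Only singular point on the grid: (0, -3).
Classify: substitute x = 0 + u, y = -3 + v and expand: f = u**3 - u**2*v + u*v**2 + v**2.
No constant or linear terms (consistent with a singular point). Quadratic part: v**2. Cubic part: u**3 - u**2*v + u*v**2.
The quadratic part v**2 is a perfect square, so there is a single (double) tangent line v = 0, i.e. y = -3. Restricting the cubic part to that line (v = 0) leaves u**3 ≠ 0, so f is not divisible by v and the branch is v² ≈ -u**3 to lowest order — this is a cusp.
Classification: cusp.


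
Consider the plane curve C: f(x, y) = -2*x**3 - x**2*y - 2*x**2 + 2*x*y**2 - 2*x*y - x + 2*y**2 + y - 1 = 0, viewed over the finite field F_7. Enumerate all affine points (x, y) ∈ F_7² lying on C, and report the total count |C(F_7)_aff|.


Affine F_7-points: {(0, 4), (0, 6), (1, 5), (1, 6), (2, 1), (2, 6), (6, 0)}; count = 7.

For each of the 49 pairs (x, y) ∈ F_7², evaluate f(x, y) mod 7. Record the zeros.
  x = 0: [0↦6, 1↦2, 2↦2, 3↦6, 4↦0, 5↦5, 6↦0]  zeros at y ∈ {4, 6}
  x = 1: [0↦1, 1↦3, 2↦6, 3↦3, 4↦1, 5↦0, 6↦0]  zeros at y ∈ {5, 6}
  x = 2: [0↦1, 1↦0, 2↦4, 3↦6, 4↦6, 5↦4, 6↦0]  zeros at y ∈ {1, 6}
  x = 3: [0↦1, 1↦2, 2↦5, 3↦3, 4↦3, 5↦5, 6↦2]  zeros at y ∈ ∅
  x = 4: [0↦3, 1↦4, 2↦4, 3↦3, 4↦1, 5↦5, 6↦1]  zeros at y ∈ ∅
  x = 5: [0↦2, 1↦1, 2↦3, 3↦1, 4↦2, 5↦6, 6↦6]  zeros at y ∈ ∅
  x = 6: [0↦0, 1↦2, 2↦4, 3↦6, 4↦1, 5↦3, 6↦5]  zeros at y ∈ {0}
Collecting zeros: affine points = {(0, 4), (0, 6), (1, 5), (1, 6), (2, 1), (2, 6), (6, 0)}.
Total count |C(F_7)_aff| = 7.


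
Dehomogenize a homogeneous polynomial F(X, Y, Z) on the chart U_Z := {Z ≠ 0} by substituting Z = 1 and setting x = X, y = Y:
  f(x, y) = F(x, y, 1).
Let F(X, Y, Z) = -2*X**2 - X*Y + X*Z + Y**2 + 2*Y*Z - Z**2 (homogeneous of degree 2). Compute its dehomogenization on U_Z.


f(x, y) = -2*x**2 - x*y + x + y**2 + 2*y - 1

On U_Z we set Z = 1. Each monomial c·X^i·Y^j·Z^k in F becomes c·x^i·y^j·1^k = c·x^i·y^j.
Substituting Z = 1: F(X, Y, 1) = -2*x**2 - x*y + x + y**2 + 2*y - 1.
Note: deg(f) ≤ deg(F) = 2; strict inequality happens when F is divisible by Z (lost terms).


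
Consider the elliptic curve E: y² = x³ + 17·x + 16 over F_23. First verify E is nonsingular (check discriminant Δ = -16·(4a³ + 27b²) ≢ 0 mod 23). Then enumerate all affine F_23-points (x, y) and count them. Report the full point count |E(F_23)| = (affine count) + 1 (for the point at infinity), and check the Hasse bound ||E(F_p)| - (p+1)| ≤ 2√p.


Affine points = {(0, 4), (0, 19), (2, 9), (2, 14), (3, 5), (3, 18), (6, 9), (6, 14), (7, 8), (7, 15), (9, 1), (9, 22), (10, 6), (10, 17), (11, 4), (11, 19), (12, 4), (12, 19), (14, 10), (14, 13), (15, 9), (15, 14), (18, 6), (18, 17)}; affine count = 24; |E(F_23)| = 25.

Discriminant check: Δ ∝ 4a³ + 27b² = 4·17³ + 27·16² = 4·4913 + 27·256 ≡ 22 (mod 23). Nonzero ⇒ E is nonsingular.
For each x ∈ F_23, compute rhs = x³ + 17·x + 16 mod 23, then count y ∈ F_23 with y² ≡ rhs.
  x = 0: rhs = 16, matching y values: 4, 19 (2 points).
  x = 1: rhs = 11, matching y values: none (0 points).
  x = 2: rhs = 12, matching y values: 9, 14 (2 points).
  x = 3: rhs = 2, matching y values: 5, 18 (2 points).
  x = 4: rhs = 10, matching y values: none (0 points).
  x = 5: rhs = 19, matching y values: none (0 points).
  x = 6: rhs = 12, matching y values: 9, 14 (2 points).
  x = 7: rhs = 18, matching y values: 8, 15 (2 points).
  x = 8: rhs = 20, matching y values: none (0 points).
  x = 9: rhs = 1, matching y values: 1, 22 (2 points).
  x = 10: rhs = 13, matching y values: 6, 17 (2 points).
  x = 11: rhs = 16, matching y values: 4, 19 (2 points).
  x = 12: rhs = 16, matching y values: 4, 19 (2 points).
  x = 13: rhs = 19, matching y values: none (0 points).
  x = 14: rhs = 8, matching y values: 10, 13 (2 points).
  x = 15: rhs = 12, matching y values: 9, 14 (2 points).
  x = 16: rhs = 14, matching y values: none (0 points).
  x = 17: rhs = 20, matching y values: none (0 points).
  x = 18: rhs = 13, matching y values: 6, 17 (2 points).
  x = 19: rhs = 22, matching y values: none (0 points).
  x = 20: rhs = 7, matching y values: none (0 points).
  x = 21: rhs = 20, matching y values: none (0 points).
  x = 22: rhs = 21, matching y values: none (0 points).
Total affine count: 24.
Full point count |E(F_23)| = 24 + 1 = 25.
Hasse bound: |25 − (23+1)| = |1| = 1 ≤ 2√23 ≈ 9.5917 ✓.


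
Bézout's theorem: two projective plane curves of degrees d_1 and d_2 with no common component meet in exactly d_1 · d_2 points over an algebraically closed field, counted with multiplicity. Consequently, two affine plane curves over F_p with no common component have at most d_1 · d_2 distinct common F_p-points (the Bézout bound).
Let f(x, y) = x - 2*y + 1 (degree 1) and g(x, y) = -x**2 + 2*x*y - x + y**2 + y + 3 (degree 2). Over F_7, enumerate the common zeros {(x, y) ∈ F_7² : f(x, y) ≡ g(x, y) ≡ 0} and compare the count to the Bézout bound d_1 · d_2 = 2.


Common zeros: ∅; count = 0; Bézout bound = 2.

deg(f) = 1, deg(g) = 2, so Bézout bound = 2.
Scan x ∈ F_7. For each x, list the y ∈ F_7 with f(x, y) ≡ 0 and those with g(x, y) ≡ 0 (mod 7); the common zeros in that column are the intersection.
  x = 0: f ≡ 0 at y ∈ {4}; g ≡ 0 at y ∈ ∅; common: ∅.
  x = 1: f ≡ 0 at y ∈ {1}; g ≡ 0 at y ∈ ∅; common: ∅.
  x = 2: f ≡ 0 at y ∈ {5}; g ≡ 0 at y ∈ {3, 6}; common: ∅.
  x = 3: f ≡ 0 at y ∈ {2}; g ≡ 0 at y ∈ {3, 4}; common: ∅.
  x = 4: f ≡ 0 at y ∈ {6}; g ≡ 0 at y ∈ {1, 4}; common: ∅.
  x = 5: f ≡ 0 at y ∈ {3}; g ≡ 0 at y ∈ ∅; common: ∅.
  x = 6: f ≡ 0 at y ∈ {0}; g ≡ 0 at y ∈ ∅; common: ∅.
Collecting: common zeros = ∅, so the count is 0.
Comparison with the Bézout bound: 0 ≤ 2 = deg(f)·deg(g), as expected for curves with no common component (the affine F_7-count falls short of the bound because intersections may lie at infinity, over extension fields, or carry multiplicity).


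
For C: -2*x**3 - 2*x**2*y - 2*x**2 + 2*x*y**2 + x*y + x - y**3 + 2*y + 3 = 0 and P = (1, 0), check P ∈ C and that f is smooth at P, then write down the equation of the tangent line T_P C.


Tangent line at P: -9*x + y + 9 = 0.

Step 1: f(1, 0) = 0, so P lies on C.
Step 2: partial derivatives
  f_x(x, y) = -6*x**2 - 4*x*y - 4*x + 2*y**2 + y + 1, f_y(x, y) = -2*x**2 + 4*x*y + x - 3*y**2 + 2.
  f_x(P) = -9, f_y(P) = 1 (gradient nonzero, so P is smooth).
Step 3: tangent line at P: -9·(x − 1) + 1·(y − 0) = 0.
Expanding: -9*x + y + 9 = 0.


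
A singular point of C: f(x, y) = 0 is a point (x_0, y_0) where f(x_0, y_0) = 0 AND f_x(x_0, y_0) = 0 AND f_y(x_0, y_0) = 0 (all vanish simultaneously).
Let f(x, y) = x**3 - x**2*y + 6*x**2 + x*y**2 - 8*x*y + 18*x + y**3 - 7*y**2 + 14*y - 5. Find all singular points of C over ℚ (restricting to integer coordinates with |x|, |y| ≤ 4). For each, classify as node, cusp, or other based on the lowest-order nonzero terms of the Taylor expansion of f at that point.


Singular points: {(-1, 3)}; classification: cusp.

Compute partial derivatives:
  f_x = 3*x**2 - 2*x*y + 12*x + y**2 - 8*y + 18.
  f_y = -x**2 + 2*x*y - 8*x + 3*y**2 - 14*y + 14.
Scan x_0 ∈ {−4, ..., 4}. For each x_0, f_y(x_0, y) is a polynomial in y; find its integer roots y ∈ {−4, ..., 4}, then test f_x and f at those candidates.
  x = -4: f_y(-4, y) = 3*y**2 - 22*y + 30; no integer root y with |y| ≤ 4.
  x = -3: f_y(-3, y) = 3*y**2 - 20*y + 29; no integer root y with |y| ≤ 4.
  x = -2: f_y(-2, y) = 3*y**2 - 18*y + 26; no integer root y with |y| ≤ 4.
  x = -1: f_y(-1, y) = 3*y**2 - 16*y + 21; vanishes at y ∈ {3}. (-1, 3): f_x = 0, f = 0 — SINGULAR.
  x = 0: f_y(0, y) = 3*y**2 - 14*y + 14; no integer root y with |y| ≤ 4.
  x = 1: f_y(1, y) = 3*y**2 - 12*y + 5; no integer root y with |y| ≤ 4.
  x = 2: f_y(2, y) = 3*y**2 - 10*y - 6; no integer root y with |y| ≤ 4.
  x = 3: f_y(3, y) = 3*y**2 - 8*y - 19; no integer root y with |y| ≤ 4.
  x = 4: f_y(4, y) = 3*y**2 - 6*y - 34; no integer root y with |y| ≤ 4.
Only singular point on the grid: (-1, 3).
Classify: substitute x = -1 + u, y = 3 + v and expand: f = u**3 - u**2*v + u*v**2 + v**3 + v**2.
No constant or linear terms (consistent with a singular point). Quadratic part: v**2. Cubic part: u**3 - u**2*v + u*v**2 + v**3.
The quadratic part v**2 is a perfect square, so there is a single (double) tangent line v = 0, i.e. y = 3. Restricting the cubic part to that line (v = 0) leaves u**3 ≠ 0, so f is not divisible by v and the branch is v² ≈ -u**3 to lowest order — this is a cusp.
Classification: cusp.


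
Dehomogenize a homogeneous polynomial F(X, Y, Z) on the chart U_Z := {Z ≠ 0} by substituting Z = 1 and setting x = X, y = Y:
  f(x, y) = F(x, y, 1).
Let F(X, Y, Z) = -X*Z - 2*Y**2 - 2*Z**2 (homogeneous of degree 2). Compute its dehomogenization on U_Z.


f(x, y) = -x - 2*y**2 - 2

On U_Z we set Z = 1. Each monomial c·X^i·Y^j·Z^k in F becomes c·x^i·y^j·1^k = c·x^i·y^j.
Substituting Z = 1: F(X, Y, 1) = -x - 2*y**2 - 2.
Note: deg(f) ≤ deg(F) = 2; strict inequality happens when F is divisible by Z (lost terms).


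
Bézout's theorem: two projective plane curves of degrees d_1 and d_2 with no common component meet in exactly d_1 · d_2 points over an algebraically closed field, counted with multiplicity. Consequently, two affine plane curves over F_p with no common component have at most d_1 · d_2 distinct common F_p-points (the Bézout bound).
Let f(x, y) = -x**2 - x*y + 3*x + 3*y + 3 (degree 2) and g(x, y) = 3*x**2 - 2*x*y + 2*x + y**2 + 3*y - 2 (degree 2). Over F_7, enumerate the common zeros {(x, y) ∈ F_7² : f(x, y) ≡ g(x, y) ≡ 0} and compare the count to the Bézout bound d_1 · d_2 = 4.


Common zeros: ∅; count = 0; Bézout bound = 4.

deg(f) = 2, deg(g) = 2, so Bézout bound = 4.
Scan x ∈ F_7. For each x, list the y ∈ F_7 with f(x, y) ≡ 0 and those with g(x, y) ≡ 0 (mod 7); the common zeros in that column are the intersection.
  x = 0: f ≡ 0 at y ∈ {6}; g ≡ 0 at y ∈ ∅; common: ∅.
  x = 1: f ≡ 0 at y ∈ {1}; g ≡ 0 at y ∈ ∅; common: ∅.
  x = 2: f ≡ 0 at y ∈ {2}; g ≡ 0 at y ∈ {0, 1}; common: ∅.
  x = 3: f ≡ 0 at y ∈ ∅; g ≡ 0 at y ∈ {4, 6}; common: ∅.
  x = 4: f ≡ 0 at y ∈ {6}; g ≡ 0 at y ∈ ∅; common: ∅.
  x = 5: f ≡ 0 at y ∈ {0}; g ≡ 0 at y ∈ {1, 6}; common: ∅.
  x = 6: f ≡ 0 at y ∈ {2}; g ≡ 0 at y ∈ {4, 5}; common: ∅.
Collecting: common zeros = ∅, so the count is 0.
Comparison with the Bézout bound: 0 ≤ 4 = deg(f)·deg(g), as expected for curves with no common component (the affine F_7-count falls short of the bound because intersections may lie at infinity, over extension fields, or carry multiplicity).


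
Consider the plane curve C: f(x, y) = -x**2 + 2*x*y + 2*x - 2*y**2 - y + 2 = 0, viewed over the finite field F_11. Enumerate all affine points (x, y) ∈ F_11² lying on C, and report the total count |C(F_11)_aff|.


Affine F_11-points: {(1, 7), (1, 10), (2, 2), (2, 5), (4, 2), (4, 7), (6, 0), (7, 0), (7, 1), (8, 1), (10, 5), (10, 10)}; count = 12.

For each of the 121 pairs (x, y) ∈ F_11², evaluate f(x, y) mod 11. Record the zeros.
  x = 0: [0↦2, 1↦10, 2↦3, 3↦3, 4↦10, 5↦2, 6↦1, 7↦7, 8↦9, 9↦7, 10↦1]  zeros at y ∈ ∅
  x = 1: [0↦3, 1↦2, 2↦8, 3↦10, 4↦8, 5↦2, 6↦3, 7↦0, 8↦4, 9↦4, 10↦0]  zeros at y ∈ {7, 10}
  x = 2: [0↦2, 1↦3, 2↦0, 3↦4, 4↦4, 5↦0, 6↦3, 7↦2, 8↦8, 9↦10, 10↦8]  zeros at y ∈ {2, 5}
  x = 3: [0↦10, 1↦2, 2↦1, 3↦7, 4↦9, 5↦7, 6↦1, 7↦2, 8↦10, 9↦3, 10↦3]  zeros at y ∈ ∅
  x = 4: [0↦5, 1↦10, 2↦0, 3↦8, 4↦1, 5↦1, 6↦8, 7↦0, 8↦10, 9↦5, 10↦7]  zeros at y ∈ {2, 7}
  x = 5: [0↦9, 1↦5, 2↦8, 3↦7, 4↦2, 5↦4, 6↦2, 7↦7, 8↦8, 9↦5, 10↦9]  zeros at y ∈ ∅
  x = 6: [0↦0, 1↦9, 2↦3, 3↦4, 4↦1, 5↦5, 6↦5, 7↦1, 8↦4, 9↦3, 10↦9]  zeros at y ∈ {0}
  x = 7: [0↦0, 1↦0, 2↦7, 3↦10, 4↦9, 5↦4, 6↦6, 7↦4, 8↦9, 9↦10, 10↦7]  zeros at y ∈ {0, 1}
  x = 8: [0↦9, 1↦0, 2↦9, 3↦3, 4↦4, 5↦1, 6↦5, 7↦5, 8↦1, 9↦4, 10↦3]  zeros at y ∈ {1}
  x = 9: [0↦5, 1↦9, 2↦9, 3↦5, 4↦8, 5↦7, 6↦2, 7↦4, 8↦2, 9↦7, 10↦8]  zeros at y ∈ ∅
  x = 10: [0↦10, 1↦5, 2↦7, 3↦5, 4↦10, 5↦0, 6↦8, 7↦1, 8↦1, 9↦8, 10↦0]  zeros at y ∈ {5, 10}
Collecting zeros: affine points = {(1, 7), (1, 10), (2, 2), (2, 5), (4, 2), (4, 7), (6, 0), (7, 0), (7, 1), (8, 1), (10, 5), (10, 10)}.
Total count |C(F_11)_aff| = 12.


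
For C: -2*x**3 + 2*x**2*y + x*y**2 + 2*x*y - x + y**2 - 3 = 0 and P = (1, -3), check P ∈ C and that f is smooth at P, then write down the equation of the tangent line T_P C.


Tangent line at P: -16*x - 8*y - 8 = 0.

Step 1: f(1, -3) = 0, so P lies on C.
Step 2: partial derivatives
  f_x(x, y) = -6*x**2 + 4*x*y + y**2 + 2*y - 1, f_y(x, y) = 2*x**2 + 2*x*y + 2*x + 2*y.
  f_x(P) = -16, f_y(P) = -8 (gradient nonzero, so P is smooth).
Step 3: tangent line at P: -16·(x − 1) + -8·(y − -3) = 0.
Expanding: -16*x - 8*y - 8 = 0.


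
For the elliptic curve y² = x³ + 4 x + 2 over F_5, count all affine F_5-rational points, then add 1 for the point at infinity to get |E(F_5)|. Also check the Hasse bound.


Affine points = {(3, 1), (3, 4)}; affine count = 2; |E(F_5)| = 3.

Discriminant check: Δ ∝ 4a³ + 27b² = 4·4³ + 27·2² = 4·64 + 27·4 ≡ 4 (mod 5). Nonzero ⇒ E is nonsingular.
For each x ∈ F_5, compute rhs = x³ + 4·x + 2 mod 5, then count y ∈ F_5 with y² ≡ rhs.
  x = 0: rhs = 2, matching y values: none (0 points).
  x = 1: rhs = 2, matching y values: none (0 points).
  x = 2: rhs = 3, matching y values: none (0 points).
  x = 3: rhs = 1, matching y values: 1, 4 (2 points).
  x = 4: rhs = 2, matching y values: none (0 points).
Total affine count: 2.
Full point count |E(F_5)| = 2 + 1 = 3.
Hasse bound: |3 − (5+1)| = |-3| = 3 ≤ 2√5 ≈ 4.4721 ✓.


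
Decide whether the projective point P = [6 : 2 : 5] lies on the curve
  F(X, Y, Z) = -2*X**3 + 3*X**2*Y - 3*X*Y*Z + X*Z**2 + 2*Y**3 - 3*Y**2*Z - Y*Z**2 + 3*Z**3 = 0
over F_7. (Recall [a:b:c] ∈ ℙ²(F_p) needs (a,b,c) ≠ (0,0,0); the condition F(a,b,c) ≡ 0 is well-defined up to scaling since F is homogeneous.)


F(6,2,5) ≡ 0 (mod 7); P is on the curve.

Evaluate F(6, 2, 5) term-by-term (mod 7).
  -2*X**3 ↦ -2·216·1·1 = -432
  3*X**2*Y ↦ 3·36·2·1 = 216
  -3*X*Y*Z ↦ -3·6·2·5 = -180
  X*Z**2 ↦ 1·6·1·25 = 150
  2*Y**3 ↦ 2·1·8·1 = 16
  -3*Y**2*Z ↦ -3·1·4·5 = -60
  -Y*Z**2 ↦ -1·1·2·25 = -50
  3*Z**3 ↦ 3·1·1·125 = 375
Sum: F(6, 2, 5) = (-432) + (216) + (-180) + (150) + (16) + (-60) + (-50) + (375) = 35.
Reducing mod 7: 35 ≡ 0 (mod 7).
Since F(a, b, c) ≡ 0 (mod 7), P lies on the curve.


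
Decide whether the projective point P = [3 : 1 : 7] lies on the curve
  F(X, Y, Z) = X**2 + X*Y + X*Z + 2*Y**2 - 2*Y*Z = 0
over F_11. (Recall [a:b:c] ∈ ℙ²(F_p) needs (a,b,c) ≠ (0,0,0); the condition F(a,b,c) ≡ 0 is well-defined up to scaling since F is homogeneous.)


F(3,1,7) ≡ 10 (mod 11); P is NOT on the curve.

Evaluate F(3, 1, 7) term-by-term (mod 11).
  X**2 ↦ 1·9·1·1 = 9
  X*Y ↦ 1·3·1·1 = 3
  X*Z ↦ 1·3·1·7 = 21
  2*Y**2 ↦ 2·1·1·1 = 2
  -2*Y*Z ↦ -2·1·1·7 = -14
Sum: F(3, 1, 7) = (9) + (3) + (21) + (2) + (-14) = 21.
Reducing mod 11: 21 ≡ 10 (mod 11).
Since F(a, b, c) ≡ 10 ≠ 0 (mod 11), P does NOT lie on the curve.


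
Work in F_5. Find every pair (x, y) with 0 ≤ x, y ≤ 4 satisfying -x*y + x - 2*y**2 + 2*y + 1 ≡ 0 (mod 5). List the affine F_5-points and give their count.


Affine F_5-points: {(2, 2), (2, 3), (4, 0), (4, 4)}; count = 4.

For each of the 25 pairs (x, y) ∈ F_5², evaluate f(x, y) mod 5. Record the zeros.
  x = 0: [0↦1, 1↦1, 2↦2, 3↦4, 4↦2]  zeros at y ∈ ∅
  x = 1: [0↦2, 1↦1, 2↦1, 3↦2, 4↦4]  zeros at y ∈ ∅
  x = 2: [0↦3, 1↦1, 2↦0, 3↦0, 4↦1]  zeros at y ∈ {2, 3}
  x = 3: [0↦4, 1↦1, 2↦4, 3↦3, 4↦3]  zeros at y ∈ ∅
  x = 4: [0↦0, 1↦1, 2↦3, 3↦1, 4↦0]  zeros at y ∈ {0, 4}
Collecting zeros: affine points = {(2, 2), (2, 3), (4, 0), (4, 4)}.
Total count |C(F_5)_aff| = 4.
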